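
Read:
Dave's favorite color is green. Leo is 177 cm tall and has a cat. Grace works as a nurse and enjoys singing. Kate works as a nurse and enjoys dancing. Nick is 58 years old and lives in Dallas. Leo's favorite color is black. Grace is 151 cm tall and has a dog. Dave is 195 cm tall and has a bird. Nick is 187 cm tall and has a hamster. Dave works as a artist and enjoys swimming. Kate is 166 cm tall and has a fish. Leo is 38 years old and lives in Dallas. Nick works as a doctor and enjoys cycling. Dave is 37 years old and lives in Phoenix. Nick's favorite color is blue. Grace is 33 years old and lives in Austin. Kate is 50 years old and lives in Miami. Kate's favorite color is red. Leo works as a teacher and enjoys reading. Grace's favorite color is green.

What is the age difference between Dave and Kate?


|37 - 50| = 13

13


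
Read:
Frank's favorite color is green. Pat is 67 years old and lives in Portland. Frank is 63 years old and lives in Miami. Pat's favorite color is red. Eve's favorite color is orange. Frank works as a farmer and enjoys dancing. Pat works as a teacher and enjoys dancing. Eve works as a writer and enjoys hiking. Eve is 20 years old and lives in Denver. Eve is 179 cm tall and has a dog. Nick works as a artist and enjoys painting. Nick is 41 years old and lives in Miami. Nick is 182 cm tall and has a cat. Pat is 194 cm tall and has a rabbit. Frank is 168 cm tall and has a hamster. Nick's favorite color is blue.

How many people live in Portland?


Count in Portland: 1

1


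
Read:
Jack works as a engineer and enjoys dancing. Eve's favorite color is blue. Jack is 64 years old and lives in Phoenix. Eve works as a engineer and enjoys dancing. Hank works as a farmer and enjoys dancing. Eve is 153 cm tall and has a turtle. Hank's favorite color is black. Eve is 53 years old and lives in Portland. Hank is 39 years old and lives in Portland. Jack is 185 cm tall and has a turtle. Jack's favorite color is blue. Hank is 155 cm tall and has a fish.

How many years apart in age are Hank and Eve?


39 vs 53, diff = 14

14


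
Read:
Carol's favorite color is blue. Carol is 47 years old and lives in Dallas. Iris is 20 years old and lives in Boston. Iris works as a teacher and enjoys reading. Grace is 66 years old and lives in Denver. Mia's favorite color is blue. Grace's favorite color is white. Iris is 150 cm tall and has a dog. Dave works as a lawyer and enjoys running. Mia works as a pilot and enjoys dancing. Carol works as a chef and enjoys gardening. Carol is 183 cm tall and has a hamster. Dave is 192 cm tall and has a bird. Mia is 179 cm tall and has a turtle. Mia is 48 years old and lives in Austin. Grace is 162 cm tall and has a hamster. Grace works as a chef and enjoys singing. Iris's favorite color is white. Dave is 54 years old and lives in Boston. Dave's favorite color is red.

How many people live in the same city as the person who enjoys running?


Person with hobby running is Dave, city Boston. Count = 2

2


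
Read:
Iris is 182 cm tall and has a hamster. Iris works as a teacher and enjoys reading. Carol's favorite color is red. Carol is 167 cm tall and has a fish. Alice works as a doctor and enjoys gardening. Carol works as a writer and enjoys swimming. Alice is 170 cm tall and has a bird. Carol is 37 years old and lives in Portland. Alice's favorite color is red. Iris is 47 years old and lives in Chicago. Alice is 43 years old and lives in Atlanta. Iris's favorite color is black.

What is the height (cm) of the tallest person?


Tallest: Iris at 182 cm

182


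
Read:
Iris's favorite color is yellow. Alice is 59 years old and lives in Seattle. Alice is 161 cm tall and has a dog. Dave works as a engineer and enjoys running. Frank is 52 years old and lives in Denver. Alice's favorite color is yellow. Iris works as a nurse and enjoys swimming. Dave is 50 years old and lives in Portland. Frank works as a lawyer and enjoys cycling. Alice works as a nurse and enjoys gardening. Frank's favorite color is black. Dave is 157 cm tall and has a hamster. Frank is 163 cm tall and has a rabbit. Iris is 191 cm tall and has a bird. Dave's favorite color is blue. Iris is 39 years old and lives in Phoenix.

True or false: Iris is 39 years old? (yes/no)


Iris is actually 39. yes

yes


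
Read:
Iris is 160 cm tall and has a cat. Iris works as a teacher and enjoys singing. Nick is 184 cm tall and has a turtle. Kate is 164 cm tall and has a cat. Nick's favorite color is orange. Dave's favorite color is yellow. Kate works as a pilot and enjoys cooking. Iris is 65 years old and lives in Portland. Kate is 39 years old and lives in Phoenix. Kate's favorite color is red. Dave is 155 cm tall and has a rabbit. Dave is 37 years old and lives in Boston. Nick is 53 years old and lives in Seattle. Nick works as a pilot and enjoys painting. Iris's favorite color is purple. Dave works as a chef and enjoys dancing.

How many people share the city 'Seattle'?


Count: 1

1


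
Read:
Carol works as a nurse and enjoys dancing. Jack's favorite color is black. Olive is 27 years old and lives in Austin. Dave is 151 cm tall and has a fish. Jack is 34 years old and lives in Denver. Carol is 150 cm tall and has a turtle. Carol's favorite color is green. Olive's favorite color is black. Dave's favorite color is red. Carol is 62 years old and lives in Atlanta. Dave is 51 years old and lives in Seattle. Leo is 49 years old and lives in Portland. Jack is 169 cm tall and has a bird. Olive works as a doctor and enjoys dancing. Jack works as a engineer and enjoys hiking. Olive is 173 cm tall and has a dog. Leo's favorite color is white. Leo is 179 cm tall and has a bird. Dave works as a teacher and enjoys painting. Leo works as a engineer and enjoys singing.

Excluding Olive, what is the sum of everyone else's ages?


Sum (excluding Olive): 196

196


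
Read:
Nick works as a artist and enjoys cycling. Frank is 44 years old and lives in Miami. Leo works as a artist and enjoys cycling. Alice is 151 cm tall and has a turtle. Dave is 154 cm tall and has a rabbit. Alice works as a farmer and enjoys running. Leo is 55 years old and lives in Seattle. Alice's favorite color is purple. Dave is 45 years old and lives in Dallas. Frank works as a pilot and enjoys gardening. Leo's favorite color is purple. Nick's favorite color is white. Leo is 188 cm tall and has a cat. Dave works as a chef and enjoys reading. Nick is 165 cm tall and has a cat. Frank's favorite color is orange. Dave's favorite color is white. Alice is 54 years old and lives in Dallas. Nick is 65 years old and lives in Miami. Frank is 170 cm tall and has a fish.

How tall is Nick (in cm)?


Nick is 165 cm tall

165


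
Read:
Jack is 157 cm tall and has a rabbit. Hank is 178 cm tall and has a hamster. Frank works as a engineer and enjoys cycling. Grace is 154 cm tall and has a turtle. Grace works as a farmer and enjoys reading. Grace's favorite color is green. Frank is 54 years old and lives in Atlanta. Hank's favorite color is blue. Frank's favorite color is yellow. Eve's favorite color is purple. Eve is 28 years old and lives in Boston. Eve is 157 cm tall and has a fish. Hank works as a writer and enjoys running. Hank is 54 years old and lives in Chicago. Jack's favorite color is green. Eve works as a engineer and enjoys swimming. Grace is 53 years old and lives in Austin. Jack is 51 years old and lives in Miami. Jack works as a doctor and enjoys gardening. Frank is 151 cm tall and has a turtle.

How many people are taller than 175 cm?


Taller than 175: 1

1


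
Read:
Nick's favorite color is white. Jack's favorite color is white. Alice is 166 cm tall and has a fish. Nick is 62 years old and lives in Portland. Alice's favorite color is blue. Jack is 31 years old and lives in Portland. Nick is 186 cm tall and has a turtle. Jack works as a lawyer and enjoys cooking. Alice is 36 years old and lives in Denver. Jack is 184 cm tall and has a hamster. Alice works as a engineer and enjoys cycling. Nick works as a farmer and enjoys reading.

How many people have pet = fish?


Count: 1

1


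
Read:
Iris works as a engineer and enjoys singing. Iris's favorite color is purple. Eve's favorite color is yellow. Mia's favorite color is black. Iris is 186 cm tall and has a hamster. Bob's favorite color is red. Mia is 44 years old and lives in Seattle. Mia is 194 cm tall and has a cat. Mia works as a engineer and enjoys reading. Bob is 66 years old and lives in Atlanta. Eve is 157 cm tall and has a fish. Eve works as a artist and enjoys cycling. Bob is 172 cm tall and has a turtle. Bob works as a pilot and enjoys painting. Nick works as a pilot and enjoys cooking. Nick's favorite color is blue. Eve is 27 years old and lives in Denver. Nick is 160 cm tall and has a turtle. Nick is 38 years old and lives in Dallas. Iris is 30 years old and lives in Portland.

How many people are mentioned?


People: Iris, Bob, Nick, Eve, Mia. Count = 5

5


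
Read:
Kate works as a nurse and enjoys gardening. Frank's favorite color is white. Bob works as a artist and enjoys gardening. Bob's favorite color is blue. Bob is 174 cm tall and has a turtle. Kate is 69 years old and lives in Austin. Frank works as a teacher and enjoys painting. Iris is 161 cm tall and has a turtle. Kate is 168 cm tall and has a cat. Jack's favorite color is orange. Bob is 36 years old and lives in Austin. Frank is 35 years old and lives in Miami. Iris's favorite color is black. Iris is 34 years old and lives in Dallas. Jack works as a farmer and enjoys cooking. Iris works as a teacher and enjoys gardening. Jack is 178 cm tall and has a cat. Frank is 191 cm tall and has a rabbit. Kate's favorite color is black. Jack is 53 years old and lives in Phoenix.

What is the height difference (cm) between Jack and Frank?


|178 - 191| = 13

13


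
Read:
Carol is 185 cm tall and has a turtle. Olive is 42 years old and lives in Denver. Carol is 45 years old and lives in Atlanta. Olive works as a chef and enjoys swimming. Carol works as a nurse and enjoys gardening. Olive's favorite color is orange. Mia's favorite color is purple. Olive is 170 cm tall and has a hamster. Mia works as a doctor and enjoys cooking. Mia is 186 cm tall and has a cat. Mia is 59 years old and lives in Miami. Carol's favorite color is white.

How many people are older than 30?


Filter: 3

3


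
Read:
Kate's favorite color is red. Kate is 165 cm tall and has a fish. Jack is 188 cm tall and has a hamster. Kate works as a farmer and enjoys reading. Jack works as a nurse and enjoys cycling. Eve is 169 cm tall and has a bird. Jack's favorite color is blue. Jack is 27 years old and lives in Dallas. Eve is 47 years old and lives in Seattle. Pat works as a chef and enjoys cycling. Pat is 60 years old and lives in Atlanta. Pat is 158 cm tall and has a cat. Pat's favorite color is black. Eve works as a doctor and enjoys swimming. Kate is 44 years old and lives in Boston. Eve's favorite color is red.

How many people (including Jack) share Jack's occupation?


Jack is a nurse. Count = 1

1


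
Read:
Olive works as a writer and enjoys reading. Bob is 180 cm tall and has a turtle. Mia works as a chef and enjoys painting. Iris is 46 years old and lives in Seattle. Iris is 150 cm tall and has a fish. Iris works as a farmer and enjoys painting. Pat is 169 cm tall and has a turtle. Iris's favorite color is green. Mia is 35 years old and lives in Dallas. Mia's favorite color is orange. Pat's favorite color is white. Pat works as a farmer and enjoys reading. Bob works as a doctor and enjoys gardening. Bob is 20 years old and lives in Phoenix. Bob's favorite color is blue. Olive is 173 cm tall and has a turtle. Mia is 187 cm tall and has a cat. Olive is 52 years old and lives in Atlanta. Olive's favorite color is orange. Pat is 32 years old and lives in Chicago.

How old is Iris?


Iris is 46 years old

46


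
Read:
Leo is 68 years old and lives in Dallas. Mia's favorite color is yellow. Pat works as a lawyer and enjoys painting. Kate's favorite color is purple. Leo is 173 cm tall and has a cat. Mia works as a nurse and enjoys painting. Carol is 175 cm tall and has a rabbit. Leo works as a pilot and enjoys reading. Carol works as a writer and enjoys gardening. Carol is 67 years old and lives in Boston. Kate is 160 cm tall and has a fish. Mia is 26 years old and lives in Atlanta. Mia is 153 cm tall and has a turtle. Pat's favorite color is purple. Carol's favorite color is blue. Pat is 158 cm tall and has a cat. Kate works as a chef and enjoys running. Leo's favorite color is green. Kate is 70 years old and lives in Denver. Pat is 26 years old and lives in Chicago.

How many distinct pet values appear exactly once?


Unique pet values: 3

3


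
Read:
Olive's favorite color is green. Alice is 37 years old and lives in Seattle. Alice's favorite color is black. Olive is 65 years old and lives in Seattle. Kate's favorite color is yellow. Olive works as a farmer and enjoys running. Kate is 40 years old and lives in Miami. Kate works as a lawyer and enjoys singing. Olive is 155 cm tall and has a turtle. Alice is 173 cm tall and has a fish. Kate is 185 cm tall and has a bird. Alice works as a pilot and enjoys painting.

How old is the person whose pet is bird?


Person with pet=bird is Kate, age 40

40


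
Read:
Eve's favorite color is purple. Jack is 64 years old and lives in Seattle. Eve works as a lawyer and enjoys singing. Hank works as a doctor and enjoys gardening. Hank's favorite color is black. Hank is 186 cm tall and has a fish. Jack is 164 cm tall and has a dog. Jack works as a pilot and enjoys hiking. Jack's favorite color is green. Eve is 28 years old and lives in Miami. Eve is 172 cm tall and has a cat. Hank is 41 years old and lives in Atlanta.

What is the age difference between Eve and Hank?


|28 - 41| = 13

13


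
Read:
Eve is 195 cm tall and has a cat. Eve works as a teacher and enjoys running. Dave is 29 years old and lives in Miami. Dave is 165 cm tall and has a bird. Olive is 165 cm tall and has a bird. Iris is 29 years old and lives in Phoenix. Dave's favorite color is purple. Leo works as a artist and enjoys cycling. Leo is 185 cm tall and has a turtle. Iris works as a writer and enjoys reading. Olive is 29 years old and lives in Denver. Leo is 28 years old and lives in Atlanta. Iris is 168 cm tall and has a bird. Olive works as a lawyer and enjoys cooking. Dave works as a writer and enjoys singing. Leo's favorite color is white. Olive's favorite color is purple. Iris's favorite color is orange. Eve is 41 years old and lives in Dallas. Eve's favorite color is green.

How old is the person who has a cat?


Person with cat is Eve, age 41

41


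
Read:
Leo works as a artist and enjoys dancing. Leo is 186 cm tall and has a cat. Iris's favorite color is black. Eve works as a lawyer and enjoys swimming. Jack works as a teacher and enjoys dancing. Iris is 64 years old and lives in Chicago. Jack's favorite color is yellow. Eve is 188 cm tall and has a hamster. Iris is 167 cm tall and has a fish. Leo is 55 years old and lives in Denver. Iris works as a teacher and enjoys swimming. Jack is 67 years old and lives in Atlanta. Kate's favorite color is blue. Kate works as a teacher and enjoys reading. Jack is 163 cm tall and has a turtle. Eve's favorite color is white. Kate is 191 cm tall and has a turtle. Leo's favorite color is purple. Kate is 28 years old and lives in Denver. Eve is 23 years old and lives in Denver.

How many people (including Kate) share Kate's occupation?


Kate is a teacher. Count = 3

3


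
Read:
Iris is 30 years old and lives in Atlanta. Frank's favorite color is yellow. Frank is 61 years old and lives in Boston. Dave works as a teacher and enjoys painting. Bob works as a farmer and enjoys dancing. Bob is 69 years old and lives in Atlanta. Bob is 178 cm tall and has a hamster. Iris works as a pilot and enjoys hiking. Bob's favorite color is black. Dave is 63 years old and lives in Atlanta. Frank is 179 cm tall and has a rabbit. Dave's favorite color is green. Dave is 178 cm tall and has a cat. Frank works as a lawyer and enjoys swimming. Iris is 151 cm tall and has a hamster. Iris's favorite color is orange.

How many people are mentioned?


People: Dave, Bob, Iris, Frank. Count = 4

4


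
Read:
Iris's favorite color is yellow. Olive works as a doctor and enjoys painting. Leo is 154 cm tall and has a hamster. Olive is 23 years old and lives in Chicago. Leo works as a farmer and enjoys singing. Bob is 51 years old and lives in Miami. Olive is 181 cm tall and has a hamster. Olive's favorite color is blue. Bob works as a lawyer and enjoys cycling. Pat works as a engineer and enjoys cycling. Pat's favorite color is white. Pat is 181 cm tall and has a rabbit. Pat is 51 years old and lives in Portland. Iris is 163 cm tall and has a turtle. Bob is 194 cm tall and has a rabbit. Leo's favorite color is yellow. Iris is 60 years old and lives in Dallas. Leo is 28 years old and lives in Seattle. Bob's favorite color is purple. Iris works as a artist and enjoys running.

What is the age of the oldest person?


Oldest: Iris at 60

60


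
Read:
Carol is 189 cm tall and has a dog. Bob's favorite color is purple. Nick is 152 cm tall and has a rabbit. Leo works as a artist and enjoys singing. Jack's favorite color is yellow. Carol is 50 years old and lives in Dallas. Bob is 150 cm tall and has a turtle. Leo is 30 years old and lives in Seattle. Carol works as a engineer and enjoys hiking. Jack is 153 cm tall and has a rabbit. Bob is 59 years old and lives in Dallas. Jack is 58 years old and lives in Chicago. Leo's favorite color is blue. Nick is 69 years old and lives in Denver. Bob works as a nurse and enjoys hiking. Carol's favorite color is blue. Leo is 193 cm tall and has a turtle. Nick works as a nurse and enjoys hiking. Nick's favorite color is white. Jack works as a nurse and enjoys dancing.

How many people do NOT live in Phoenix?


Not in Phoenix: 5

5


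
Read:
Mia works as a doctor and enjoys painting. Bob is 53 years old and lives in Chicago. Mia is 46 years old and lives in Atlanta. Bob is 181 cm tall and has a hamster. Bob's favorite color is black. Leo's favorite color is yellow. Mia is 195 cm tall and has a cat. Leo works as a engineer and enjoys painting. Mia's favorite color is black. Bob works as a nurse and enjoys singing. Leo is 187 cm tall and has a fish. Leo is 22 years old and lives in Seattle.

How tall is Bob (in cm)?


Bob is 181 cm tall

181


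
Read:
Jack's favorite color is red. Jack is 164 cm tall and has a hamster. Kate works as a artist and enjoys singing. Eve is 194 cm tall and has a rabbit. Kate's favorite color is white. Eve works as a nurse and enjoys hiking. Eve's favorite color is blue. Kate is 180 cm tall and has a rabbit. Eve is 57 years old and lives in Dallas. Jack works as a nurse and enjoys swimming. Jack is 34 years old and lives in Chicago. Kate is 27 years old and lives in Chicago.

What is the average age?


Sum=118, n=3, avg=39.33

39.33


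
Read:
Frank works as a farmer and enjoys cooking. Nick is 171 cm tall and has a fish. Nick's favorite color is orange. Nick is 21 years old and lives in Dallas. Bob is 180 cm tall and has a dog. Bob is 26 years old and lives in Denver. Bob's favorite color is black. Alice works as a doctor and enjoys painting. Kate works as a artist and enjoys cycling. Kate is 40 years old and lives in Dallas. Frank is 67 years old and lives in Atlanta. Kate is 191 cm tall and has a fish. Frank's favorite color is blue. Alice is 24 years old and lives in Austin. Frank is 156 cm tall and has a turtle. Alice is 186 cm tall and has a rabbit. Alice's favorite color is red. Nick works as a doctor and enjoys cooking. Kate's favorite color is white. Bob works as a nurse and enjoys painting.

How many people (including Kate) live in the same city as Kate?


Kate lives in Dallas. Count = 2

2


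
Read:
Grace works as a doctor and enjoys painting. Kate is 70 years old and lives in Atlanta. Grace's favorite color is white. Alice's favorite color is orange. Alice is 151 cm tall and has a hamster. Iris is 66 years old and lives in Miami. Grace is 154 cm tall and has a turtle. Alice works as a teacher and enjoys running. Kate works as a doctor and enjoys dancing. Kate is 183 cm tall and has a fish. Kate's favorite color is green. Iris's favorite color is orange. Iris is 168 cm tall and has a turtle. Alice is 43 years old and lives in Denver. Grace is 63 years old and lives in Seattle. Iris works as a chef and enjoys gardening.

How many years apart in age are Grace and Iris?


63 vs 66, diff = 3

3


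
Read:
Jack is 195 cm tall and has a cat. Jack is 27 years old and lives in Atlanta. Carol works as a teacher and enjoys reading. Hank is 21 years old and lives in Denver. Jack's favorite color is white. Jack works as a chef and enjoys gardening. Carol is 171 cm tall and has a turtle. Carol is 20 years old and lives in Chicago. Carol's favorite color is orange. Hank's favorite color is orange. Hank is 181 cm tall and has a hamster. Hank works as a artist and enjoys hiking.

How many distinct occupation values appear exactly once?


Unique occupation values: 3

3


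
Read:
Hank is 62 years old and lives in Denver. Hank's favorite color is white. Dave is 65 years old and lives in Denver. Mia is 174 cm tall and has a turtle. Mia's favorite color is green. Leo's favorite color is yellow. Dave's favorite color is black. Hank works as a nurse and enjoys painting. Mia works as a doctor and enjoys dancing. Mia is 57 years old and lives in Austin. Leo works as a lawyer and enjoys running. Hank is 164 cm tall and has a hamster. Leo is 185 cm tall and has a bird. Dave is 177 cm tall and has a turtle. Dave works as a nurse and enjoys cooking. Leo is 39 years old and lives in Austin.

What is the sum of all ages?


39+62+57+65 = 223

223


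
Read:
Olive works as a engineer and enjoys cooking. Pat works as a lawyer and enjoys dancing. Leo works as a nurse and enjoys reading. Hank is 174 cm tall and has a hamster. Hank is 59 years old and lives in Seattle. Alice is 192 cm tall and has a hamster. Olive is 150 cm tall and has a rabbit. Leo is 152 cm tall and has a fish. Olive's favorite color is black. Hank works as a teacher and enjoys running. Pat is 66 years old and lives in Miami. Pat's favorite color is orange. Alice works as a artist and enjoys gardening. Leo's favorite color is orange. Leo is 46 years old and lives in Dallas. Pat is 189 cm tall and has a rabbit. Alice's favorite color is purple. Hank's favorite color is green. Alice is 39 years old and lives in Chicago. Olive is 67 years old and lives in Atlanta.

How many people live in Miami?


Count in Miami: 1

1


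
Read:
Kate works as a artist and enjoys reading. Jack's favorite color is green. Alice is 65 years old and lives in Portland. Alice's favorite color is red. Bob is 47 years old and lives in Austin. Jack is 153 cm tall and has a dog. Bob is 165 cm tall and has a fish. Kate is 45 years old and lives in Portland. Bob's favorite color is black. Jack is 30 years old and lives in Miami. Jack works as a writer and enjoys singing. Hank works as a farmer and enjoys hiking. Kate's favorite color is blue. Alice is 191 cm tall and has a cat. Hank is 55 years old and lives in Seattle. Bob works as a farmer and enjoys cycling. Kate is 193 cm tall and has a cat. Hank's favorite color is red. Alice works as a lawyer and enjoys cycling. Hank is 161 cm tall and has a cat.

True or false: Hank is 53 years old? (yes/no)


Hank is actually 55. no

no


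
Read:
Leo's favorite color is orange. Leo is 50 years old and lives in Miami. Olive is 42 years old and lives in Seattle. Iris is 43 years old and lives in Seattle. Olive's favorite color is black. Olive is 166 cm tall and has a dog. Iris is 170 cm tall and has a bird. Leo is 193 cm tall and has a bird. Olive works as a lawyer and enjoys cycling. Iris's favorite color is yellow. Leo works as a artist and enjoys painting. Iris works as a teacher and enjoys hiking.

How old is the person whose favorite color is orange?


Person with favorite color=orange is Leo, age 50

50


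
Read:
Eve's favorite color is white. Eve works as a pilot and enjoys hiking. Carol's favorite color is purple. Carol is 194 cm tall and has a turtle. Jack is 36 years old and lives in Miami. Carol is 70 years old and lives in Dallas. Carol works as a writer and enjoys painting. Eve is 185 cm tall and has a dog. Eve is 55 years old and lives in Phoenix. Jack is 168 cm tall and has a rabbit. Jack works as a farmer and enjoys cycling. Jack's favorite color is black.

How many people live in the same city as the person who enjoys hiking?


Person with hobby hiking is Eve, city Phoenix. Count = 1

1


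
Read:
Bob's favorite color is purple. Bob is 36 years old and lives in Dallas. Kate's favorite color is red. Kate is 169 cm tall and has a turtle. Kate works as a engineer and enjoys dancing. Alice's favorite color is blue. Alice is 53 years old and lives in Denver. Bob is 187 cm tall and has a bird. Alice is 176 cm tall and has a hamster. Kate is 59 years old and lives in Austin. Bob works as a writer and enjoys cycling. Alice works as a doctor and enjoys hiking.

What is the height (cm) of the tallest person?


Tallest: Bob at 187 cm

187


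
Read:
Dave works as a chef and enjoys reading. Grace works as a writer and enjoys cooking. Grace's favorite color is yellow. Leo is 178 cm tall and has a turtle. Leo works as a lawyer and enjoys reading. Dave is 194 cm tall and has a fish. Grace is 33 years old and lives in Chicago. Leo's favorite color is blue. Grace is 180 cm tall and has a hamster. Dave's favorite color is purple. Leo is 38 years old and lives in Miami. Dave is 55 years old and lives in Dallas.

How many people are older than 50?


Filter: 1

1


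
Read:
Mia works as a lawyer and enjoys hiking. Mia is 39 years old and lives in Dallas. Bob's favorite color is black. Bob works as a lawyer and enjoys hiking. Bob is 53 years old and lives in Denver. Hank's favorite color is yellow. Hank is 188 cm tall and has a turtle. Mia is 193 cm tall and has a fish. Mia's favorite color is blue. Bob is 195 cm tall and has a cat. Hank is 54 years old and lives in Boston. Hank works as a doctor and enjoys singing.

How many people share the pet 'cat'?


Count: 1

1


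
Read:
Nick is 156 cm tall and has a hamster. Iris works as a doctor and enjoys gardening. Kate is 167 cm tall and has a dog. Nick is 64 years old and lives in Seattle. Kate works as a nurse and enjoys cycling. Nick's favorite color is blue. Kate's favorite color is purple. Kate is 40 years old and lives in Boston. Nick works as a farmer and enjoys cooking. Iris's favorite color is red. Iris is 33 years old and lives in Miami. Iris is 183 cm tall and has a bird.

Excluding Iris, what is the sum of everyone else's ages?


Sum (excluding Iris): 104

104


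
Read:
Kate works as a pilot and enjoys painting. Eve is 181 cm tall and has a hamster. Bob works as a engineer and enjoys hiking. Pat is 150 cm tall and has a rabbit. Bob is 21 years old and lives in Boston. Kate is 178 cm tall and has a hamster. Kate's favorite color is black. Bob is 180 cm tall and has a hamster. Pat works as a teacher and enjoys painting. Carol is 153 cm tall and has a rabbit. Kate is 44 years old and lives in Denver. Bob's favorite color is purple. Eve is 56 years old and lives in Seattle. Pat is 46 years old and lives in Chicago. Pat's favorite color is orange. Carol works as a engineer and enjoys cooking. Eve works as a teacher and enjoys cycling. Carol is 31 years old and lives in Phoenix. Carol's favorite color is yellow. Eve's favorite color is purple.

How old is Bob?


Bob is 21 years old

21


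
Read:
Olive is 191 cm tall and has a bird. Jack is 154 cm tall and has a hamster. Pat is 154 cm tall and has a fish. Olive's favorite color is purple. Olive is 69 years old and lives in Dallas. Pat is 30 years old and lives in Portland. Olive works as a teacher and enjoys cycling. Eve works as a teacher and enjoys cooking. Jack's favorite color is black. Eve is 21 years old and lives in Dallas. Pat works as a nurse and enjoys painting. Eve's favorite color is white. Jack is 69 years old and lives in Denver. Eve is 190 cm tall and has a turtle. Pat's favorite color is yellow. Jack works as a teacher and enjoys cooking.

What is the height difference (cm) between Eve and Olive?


|190 - 191| = 1

1


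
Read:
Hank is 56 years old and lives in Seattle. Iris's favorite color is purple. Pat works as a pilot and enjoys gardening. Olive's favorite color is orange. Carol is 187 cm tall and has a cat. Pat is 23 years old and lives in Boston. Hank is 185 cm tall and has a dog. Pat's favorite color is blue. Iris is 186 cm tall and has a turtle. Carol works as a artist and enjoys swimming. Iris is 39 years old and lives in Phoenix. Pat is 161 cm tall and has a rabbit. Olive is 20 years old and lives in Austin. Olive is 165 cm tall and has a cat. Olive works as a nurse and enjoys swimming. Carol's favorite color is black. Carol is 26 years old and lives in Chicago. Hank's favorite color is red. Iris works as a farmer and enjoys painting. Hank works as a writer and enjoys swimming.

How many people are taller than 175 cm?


Taller than 175: 3

3


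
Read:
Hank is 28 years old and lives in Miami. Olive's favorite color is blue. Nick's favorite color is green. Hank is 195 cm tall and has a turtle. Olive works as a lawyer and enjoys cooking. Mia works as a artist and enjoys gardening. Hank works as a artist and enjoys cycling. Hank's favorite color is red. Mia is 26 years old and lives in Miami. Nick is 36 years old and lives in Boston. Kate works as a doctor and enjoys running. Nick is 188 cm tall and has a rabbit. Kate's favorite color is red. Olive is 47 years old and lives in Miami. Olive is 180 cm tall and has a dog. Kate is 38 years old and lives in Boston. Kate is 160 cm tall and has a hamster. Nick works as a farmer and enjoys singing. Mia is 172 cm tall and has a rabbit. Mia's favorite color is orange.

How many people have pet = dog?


Count: 1

1


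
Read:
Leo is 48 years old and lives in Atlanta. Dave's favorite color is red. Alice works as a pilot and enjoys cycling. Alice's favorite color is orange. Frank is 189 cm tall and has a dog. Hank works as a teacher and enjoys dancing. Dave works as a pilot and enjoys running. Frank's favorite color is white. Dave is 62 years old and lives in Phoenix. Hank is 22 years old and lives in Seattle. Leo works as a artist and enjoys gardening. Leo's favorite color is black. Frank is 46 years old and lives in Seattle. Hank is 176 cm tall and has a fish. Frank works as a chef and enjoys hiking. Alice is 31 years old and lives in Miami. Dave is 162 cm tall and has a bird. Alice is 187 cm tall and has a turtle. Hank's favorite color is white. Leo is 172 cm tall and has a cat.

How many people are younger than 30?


Filter: 1

1


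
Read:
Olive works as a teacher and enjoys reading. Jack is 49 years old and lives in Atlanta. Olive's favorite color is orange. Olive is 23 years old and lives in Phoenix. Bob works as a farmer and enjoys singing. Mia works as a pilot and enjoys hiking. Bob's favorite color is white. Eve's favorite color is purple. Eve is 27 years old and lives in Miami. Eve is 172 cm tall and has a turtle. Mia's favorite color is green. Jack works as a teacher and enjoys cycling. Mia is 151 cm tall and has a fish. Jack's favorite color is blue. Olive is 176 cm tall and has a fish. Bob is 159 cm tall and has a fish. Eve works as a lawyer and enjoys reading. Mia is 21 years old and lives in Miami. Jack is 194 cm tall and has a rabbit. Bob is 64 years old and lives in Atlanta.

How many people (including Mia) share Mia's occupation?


Mia is a pilot. Count = 1

1


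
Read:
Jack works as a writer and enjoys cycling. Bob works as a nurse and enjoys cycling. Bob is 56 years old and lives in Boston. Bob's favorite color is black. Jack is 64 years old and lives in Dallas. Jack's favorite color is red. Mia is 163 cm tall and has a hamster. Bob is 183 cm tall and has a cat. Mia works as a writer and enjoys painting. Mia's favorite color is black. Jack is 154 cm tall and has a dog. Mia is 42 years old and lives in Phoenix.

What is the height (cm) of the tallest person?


Tallest: Bob at 183 cm

183


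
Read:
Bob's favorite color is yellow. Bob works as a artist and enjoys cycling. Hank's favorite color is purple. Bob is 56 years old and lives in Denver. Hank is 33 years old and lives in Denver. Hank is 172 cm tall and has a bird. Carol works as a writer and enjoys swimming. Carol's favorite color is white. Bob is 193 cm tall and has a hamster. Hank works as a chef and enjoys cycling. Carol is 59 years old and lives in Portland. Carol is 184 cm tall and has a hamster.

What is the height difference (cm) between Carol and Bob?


|184 - 193| = 9

9


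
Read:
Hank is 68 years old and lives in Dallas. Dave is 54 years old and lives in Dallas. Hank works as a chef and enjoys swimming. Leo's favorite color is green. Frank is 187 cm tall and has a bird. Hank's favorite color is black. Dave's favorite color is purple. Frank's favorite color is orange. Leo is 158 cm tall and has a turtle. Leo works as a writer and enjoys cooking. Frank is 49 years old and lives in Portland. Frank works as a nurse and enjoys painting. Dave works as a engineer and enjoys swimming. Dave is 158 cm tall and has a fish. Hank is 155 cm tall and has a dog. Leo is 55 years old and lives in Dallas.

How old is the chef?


The chef is Hank, age 68

68


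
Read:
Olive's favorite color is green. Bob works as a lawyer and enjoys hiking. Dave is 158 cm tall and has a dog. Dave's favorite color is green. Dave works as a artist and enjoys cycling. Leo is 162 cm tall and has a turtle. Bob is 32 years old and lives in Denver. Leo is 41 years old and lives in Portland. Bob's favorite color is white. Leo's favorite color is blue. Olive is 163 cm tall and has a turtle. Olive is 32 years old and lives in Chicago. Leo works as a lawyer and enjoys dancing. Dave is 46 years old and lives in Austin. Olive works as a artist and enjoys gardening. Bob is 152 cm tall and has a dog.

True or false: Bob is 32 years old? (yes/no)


Bob is actually 32. yes

yes


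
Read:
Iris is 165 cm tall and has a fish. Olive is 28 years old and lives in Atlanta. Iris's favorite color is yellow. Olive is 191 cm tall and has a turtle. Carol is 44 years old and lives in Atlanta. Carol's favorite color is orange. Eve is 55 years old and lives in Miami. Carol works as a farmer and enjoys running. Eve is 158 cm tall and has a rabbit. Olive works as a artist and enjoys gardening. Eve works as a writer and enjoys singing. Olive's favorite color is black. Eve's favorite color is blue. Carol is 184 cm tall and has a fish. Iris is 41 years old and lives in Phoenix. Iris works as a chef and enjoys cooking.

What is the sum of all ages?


28+41+44+55 = 168

168


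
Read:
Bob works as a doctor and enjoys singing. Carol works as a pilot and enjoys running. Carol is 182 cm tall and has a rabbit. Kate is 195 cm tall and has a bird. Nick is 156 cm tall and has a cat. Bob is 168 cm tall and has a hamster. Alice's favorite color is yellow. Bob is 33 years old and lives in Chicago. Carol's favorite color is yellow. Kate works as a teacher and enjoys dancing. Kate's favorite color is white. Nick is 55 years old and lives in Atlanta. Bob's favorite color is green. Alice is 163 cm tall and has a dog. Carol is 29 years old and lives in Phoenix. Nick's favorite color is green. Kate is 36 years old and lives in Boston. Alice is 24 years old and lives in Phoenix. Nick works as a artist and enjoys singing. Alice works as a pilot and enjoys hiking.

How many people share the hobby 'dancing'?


Count: 1

1


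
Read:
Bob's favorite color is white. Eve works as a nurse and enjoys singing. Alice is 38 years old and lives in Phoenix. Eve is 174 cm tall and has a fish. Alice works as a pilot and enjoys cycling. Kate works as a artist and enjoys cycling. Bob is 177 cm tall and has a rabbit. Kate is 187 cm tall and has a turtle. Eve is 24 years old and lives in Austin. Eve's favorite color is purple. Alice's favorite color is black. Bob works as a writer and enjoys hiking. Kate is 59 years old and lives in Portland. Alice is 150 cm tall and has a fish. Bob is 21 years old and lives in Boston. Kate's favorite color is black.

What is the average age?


Sum=142, n=4, avg=35.5

35.5


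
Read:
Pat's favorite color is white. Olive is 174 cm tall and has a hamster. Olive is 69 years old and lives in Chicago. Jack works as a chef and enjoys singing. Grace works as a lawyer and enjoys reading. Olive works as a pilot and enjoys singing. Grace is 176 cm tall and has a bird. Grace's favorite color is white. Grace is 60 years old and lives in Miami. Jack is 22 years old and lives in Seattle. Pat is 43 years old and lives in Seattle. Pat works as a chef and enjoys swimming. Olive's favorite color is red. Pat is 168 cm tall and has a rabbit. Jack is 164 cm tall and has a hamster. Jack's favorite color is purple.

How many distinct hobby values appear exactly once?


Unique hobby values: 2

2


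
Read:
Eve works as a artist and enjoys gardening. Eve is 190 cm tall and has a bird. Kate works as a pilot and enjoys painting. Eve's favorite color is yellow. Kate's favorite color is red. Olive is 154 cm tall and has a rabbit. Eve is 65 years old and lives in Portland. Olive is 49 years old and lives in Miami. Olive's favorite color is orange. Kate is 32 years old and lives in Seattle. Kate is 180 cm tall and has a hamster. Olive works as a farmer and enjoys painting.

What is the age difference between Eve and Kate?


|65 - 32| = 33

33


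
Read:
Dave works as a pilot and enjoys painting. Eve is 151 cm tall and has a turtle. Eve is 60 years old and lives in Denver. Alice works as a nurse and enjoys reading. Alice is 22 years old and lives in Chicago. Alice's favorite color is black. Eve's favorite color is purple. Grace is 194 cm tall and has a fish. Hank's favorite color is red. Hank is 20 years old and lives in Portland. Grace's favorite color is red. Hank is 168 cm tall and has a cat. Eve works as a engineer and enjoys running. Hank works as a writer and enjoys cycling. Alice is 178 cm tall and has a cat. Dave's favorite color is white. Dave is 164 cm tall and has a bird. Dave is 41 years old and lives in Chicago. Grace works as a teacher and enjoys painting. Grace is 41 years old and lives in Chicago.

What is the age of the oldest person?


Oldest: Eve at 60

60


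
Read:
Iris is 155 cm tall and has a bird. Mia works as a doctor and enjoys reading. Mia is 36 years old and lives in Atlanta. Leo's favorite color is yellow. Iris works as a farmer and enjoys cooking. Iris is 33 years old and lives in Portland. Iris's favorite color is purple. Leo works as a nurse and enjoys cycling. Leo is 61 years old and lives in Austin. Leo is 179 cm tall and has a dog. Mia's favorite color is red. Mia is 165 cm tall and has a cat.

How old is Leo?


Leo is 61 years old

61


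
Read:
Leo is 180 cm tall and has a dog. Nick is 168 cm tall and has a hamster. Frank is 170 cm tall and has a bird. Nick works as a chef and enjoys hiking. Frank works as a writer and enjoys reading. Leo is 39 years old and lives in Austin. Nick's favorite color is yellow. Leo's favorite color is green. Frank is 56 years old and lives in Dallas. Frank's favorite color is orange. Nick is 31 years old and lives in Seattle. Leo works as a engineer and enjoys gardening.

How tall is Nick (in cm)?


Nick is 168 cm tall

168


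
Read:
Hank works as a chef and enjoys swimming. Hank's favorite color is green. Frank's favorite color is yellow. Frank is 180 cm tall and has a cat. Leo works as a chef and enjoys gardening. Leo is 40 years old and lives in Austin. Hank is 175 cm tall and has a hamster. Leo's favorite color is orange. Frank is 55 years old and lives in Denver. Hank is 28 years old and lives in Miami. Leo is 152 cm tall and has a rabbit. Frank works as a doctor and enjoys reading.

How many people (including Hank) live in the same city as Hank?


Hank lives in Miami. Count = 1

1
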